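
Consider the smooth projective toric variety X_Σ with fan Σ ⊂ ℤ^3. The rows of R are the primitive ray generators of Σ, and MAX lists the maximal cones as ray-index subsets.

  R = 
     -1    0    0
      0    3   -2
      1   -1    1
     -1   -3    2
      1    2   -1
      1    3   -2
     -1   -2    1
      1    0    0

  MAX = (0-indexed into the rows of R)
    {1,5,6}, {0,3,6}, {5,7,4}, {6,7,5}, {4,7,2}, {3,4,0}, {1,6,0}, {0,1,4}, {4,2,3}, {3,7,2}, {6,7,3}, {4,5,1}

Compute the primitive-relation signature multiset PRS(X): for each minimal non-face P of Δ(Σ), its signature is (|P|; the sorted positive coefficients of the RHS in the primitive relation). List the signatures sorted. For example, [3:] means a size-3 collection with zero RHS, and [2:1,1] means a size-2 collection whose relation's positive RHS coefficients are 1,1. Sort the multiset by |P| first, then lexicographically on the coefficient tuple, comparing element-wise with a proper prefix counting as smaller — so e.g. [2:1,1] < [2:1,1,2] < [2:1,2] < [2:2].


Minimal non-faces — 11 found among 8 rays, 12 max cones:

  {0,7}:  v_{0} + v_{7} = 0  so sig = [2:]
  {3,5}:  v_{3} + v_{5} = 0  so sig = [2:]
  {4,6}:  v_{4} + v_{6} = 0  so sig = [2:]
  {0,5}:  v_{0} + v_{5} = v_{1}  so sig = [2:1]
  {1,2}:  v_{1} + v_{2} = v_{4}  so sig = [2:1]
  {1,3}:  v_{1} + v_{3} = v_{0}  so sig = [2:1]
  {1,7}:  v_{1} + v_{7} = v_{5}  so sig = [2:1]
  {0,2}:  v_{0} + v_{2} = v_{3} + v_{4}  so sig = [2:1,1]
  {2,5}:  v_{2} + v_{5} = v_{4} + v_{7}  so sig = [2:1,1]
  {2,6}:  v_{2} + v_{6} = v_{3} + v_{7}  so sig = [2:1,1]
  {3,4,7}:  v_{3} + v_{4} + v_{7} = v_{2}  so sig = [3:1]

so the primitive-relation signature multiset is
{ [2:] ×3,  [2:1] ×4,  [2:1,1] ×3,  [3:1] }


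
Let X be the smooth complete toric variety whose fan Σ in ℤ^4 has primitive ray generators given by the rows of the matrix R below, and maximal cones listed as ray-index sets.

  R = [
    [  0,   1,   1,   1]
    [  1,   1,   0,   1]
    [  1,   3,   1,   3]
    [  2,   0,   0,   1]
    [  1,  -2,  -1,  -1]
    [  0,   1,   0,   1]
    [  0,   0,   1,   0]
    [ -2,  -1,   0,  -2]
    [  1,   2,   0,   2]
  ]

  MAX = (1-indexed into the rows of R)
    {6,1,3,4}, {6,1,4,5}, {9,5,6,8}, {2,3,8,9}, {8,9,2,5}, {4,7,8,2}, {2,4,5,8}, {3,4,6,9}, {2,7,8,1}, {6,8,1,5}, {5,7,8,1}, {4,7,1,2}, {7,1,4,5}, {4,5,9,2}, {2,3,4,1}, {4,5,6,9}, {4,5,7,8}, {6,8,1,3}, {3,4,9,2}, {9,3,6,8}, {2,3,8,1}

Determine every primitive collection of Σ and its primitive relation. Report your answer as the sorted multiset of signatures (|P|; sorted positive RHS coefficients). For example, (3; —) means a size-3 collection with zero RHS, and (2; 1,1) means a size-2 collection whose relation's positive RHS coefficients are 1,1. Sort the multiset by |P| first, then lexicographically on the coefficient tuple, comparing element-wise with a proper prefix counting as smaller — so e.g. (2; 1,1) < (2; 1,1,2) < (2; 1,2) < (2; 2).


The 12 primitive collections of Σ (r=9, n=4):

  P={1,9}:  v_{1} + v_{9} = v_{3}  so sig = (2; 1)
  P={2,6}:  v_{2} + v_{6} = v_{9}  so sig = (2; 1)
  P={6,7}:  v_{6} + v_{7} = v_{1}  so sig = (2; 1)
  P={3,5}:  v_{3} + v_{5} = v_{4} + v_{6}  so sig = (2; 1,1)
  P={7,9}:  v_{7} + v_{9} = v_{1} + v_{2}  so sig = (2; 1,1)
  P={3,7}:  v_{3} + v_{7} = 2·v_{1} + v_{2}  so sig = (2; 1,2)
  P={4,6,8}:  v_{4} + v_{6} + v_{8} = 0  so sig = (3; —)
  P={1,2,5}:  v_{1} + v_{2} + v_{5} = v_{4}  so sig = (3; 1)
  P={1,4,8}:  v_{1} + v_{4} + v_{8} = v_{7}  so sig = (3; 1)
  P={4,8,9}:  v_{4} + v_{8} + v_{9} = v_{2}  so sig = (3; 1)
  P={3,4,8}:  v_{3} + v_{4} + v_{8} = v_{1} + v_{2}  so sig = (3; 1,1)
  P={2,5,7}:  v_{2} + v_{5} + v_{7} = 2·v_{4} + v_{8}  so sig = (3; 1,2)

so the primitive-relation signature multiset is
    (2; 1)
    (2; 1)
    (2; 1)
    (2; 1,1)
    (2; 1,1)
    (2; 1,2)
    (3; —)
    (3; 1)
    (3; 1)
    (3; 1)
    (3; 1,1)
    (3; 1,2)


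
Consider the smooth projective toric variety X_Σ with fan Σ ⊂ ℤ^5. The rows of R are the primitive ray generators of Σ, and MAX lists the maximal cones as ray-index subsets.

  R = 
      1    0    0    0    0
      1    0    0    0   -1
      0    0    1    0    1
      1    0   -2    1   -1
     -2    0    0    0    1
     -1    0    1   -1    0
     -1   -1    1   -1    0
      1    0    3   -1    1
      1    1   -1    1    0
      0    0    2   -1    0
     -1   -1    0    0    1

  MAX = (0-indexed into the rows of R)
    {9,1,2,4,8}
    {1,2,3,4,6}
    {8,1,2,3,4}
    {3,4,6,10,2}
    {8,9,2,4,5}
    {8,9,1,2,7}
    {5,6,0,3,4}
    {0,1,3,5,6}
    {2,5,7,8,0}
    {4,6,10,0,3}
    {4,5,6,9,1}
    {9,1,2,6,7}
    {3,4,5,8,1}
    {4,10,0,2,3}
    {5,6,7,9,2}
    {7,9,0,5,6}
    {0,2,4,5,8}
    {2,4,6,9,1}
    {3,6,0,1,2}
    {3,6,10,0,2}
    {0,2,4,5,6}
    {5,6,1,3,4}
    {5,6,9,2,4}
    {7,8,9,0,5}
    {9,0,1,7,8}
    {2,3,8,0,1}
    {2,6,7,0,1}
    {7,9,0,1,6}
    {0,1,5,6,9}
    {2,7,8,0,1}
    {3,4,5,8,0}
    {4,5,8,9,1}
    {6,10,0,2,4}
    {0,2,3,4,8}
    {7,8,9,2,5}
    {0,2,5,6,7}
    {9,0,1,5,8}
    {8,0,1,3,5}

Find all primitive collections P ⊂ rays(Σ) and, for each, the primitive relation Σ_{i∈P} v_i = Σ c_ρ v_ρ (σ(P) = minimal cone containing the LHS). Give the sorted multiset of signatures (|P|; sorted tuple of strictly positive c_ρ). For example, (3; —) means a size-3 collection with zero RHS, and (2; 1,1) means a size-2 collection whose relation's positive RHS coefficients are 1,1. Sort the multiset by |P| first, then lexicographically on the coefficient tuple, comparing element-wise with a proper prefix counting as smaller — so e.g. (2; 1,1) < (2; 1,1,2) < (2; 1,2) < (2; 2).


|primitive collections| = 16. Relations:

  • {6,8}:  v_{6} + v_{8} = 0 — sig = (2; —)
  • {3,9}:  v_{3} + v_{9} = v_{1} — sig = (2; 1)
  • {9,10}:  v_{9} + v_{10} = v_{2} + v_{6} — sig = (2; 1,1)
  • {1,10}:  v_{1} + v_{10} = v_{2} + v_{3} + v_{6} — sig = (2; 1,1,1)
  • {3,7}:  v_{3} + v_{7} = v_{0} + v_{1} + v_{2} — sig = (2; 1,1,1)
  • {5,10}:  v_{5} + v_{10} = v_{0} + v_{4} + v_{6} — sig = (2; 1,1,1)
  • {8,10}:  v_{8} + v_{10} = v_{0} + v_{2} + v_{3} + v_{4} — sig = (2; 1,1,1,1)
  • {7,10}:  v_{7} + v_{10} = v_{0} + 2·v_{2} + v_{6} — sig = (2; 1,1,2)
  • {4,7}:  v_{4} + v_{7} = 2·v_{2} + v_{5} — sig = (2; 1,2)
  • {0,1,4}:  v_{0} + v_{1} + v_{4} = 0 — sig = (3; —)
  • {2,3,5}:  v_{2} + v_{3} + v_{5} = 0 — sig = (3; —)
  • {0,2,9}:  v_{0} + v_{2} + v_{9} = v_{7} — sig = (3; 1)
  • {1,2,5}:  v_{1} + v_{2} + v_{5} = v_{9} — sig = (3; 1)
  • {0,4,9}:  v_{0} + v_{4} + v_{9} = v_{2} + v_{5} — sig = (3; 1,1)
  • {1,5,7}:  v_{1} + v_{5} + v_{7} = v_{0} + 2·v_{9} — sig = (3; 1,2)
  • {0,2,3,4,6}:  v_{0} + v_{2} + v_{3} + v_{4} + v_{6} = v_{10} — sig = (5; 1)

Sorted signature multiset PRS(X):
    (2; —)
    (2; 1)
    (2; 1,1)
    (2; 1,1,1)
    (2; 1,1,1)
    (2; 1,1,1)
    (2; 1,1,1,1)
    (2; 1,1,2)
    (2; 1,2)
    (3; —)
    (3; —)
    (3; 1)
    (3; 1)
    (3; 1,1)
    (3; 1,2)
    (5; 1)


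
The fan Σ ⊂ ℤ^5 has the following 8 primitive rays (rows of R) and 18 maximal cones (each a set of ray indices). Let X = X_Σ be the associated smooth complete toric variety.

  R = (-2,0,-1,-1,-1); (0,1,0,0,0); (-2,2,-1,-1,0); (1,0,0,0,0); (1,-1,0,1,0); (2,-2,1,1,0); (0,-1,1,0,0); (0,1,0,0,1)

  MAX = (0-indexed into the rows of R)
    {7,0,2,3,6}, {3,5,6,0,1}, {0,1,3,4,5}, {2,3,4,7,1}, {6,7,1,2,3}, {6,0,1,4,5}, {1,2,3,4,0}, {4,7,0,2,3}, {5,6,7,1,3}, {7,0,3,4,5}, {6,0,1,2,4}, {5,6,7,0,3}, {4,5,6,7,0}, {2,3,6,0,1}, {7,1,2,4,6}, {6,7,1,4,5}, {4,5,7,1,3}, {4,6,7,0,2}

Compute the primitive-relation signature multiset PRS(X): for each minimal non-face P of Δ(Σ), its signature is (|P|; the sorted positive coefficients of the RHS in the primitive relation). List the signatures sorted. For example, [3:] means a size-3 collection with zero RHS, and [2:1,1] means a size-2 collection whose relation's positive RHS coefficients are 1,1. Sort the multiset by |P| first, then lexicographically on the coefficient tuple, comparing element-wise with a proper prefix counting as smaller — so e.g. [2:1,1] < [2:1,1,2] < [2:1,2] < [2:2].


3 collections generate NE(X_Σ); each relation:

  P = {2,5}:  v_{2} + v_{5} = 0  →  sig = [2:]
  P = {0,1,7}:  v_{0} + v_{1} + v_{7} = v_{2}  →  sig = [3:1]
  P = {3,4,6}:  v_{3} + v_{4} + v_{6} = v_{5}  →  sig = [3:1]

Hence PRS(X_Σ) =
[[2:], [3:1], [3:1]]


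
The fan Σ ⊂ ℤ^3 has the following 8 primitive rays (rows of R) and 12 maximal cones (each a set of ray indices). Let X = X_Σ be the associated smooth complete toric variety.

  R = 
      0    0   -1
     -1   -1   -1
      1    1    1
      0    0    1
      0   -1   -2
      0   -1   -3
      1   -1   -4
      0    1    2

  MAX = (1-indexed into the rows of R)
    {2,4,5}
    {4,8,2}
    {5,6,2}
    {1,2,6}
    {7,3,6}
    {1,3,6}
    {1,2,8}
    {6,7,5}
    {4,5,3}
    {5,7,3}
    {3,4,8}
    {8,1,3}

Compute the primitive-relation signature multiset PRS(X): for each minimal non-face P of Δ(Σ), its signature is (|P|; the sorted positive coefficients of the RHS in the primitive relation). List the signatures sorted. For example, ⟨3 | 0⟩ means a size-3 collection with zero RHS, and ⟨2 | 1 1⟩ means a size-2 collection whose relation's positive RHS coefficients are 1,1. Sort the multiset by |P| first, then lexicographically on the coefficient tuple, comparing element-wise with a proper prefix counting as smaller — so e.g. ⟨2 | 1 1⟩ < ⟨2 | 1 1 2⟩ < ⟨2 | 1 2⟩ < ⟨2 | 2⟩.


The 11 primitive collections of Σ (r=8, n=3):

  P = {1,4}:  v_{1} + v_{4} = 0 ; sig = ⟨2 | 0⟩
  P = {2,3}:  v_{2} + v_{3} = 0 ; sig = ⟨2 | 0⟩
  P = {5,8}:  v_{5} + v_{8} = 0 ; sig = ⟨2 | 0⟩
  P = {1,5}:  v_{1} + v_{5} = v_{6} ; sig = ⟨2 | 1⟩
  P = {4,6}:  v_{4} + v_{6} = v_{5} ; sig = ⟨2 | 1⟩
  P = {6,8}:  v_{6} + v_{8} = v_{1} ; sig = ⟨2 | 1⟩
  P = {2,7}:  v_{2} + v_{7} = v_{5} + v_{6} ; sig = ⟨2 | 1 1⟩
  P = {7,8}:  v_{7} + v_{8} = v_{3} + v_{6} ; sig = ⟨2 | 1 1⟩
  P = {1,7}:  v_{1} + v_{7} = v_{3} + 2·v_{6} ; sig = ⟨2 | 1 2⟩
  P = {4,7}:  v_{4} + v_{7} = v_{3} + 2·v_{5} ; sig = ⟨2 | 1 2⟩
  P = {3,5,6}:  v_{3} + v_{5} + v_{6} = v_{7} ; sig = ⟨3 | 1⟩

Sorted signature multiset PRS(X):
    ⟨2 | 0⟩
    ⟨2 | 0⟩
    ⟨2 | 0⟩
    ⟨2 | 1⟩
    ⟨2 | 1⟩
    ⟨2 | 1⟩
    ⟨2 | 1 1⟩
    ⟨2 | 1 1⟩
    ⟨2 | 1 2⟩
    ⟨2 | 1 2⟩
    ⟨3 | 1⟩


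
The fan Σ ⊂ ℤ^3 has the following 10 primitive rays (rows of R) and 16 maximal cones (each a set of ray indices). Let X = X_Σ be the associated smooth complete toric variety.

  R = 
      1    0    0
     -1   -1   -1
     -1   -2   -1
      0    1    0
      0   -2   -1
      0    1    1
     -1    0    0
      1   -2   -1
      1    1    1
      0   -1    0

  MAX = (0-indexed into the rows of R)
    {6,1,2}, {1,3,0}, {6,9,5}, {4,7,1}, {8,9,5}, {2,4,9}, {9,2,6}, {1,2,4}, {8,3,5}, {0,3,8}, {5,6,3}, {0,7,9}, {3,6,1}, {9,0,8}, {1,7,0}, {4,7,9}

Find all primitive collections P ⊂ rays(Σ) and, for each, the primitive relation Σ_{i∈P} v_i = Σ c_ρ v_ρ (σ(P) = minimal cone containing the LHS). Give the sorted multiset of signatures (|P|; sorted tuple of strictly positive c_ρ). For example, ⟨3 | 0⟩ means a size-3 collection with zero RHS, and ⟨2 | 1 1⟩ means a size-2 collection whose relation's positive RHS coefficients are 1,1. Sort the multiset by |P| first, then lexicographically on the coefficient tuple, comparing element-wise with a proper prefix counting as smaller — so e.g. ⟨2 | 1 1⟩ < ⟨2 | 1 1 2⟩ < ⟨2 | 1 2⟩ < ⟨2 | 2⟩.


|primitive collections| = 21. Relations:

  • {0,6}:  v_{0} + v_{6} = 0  ⟹  sig = ⟨2 | 0⟩
  • {1,8}:  v_{1} + v_{8} = 0  ⟹  sig = ⟨2 | 0⟩
  • {3,9}:  v_{3} + v_{9} = 0  ⟹  sig = ⟨2 | 0⟩
  • {0,2}:  v_{0} + v_{2} = v_{4}  ⟹  sig = ⟨2 | 1⟩
  • {0,4}:  v_{0} + v_{4} = v_{7}  ⟹  sig = ⟨2 | 1⟩
  • {0,5}:  v_{0} + v_{5} = v_{8}  ⟹  sig = ⟨2 | 1⟩
  • {1,5}:  v_{1} + v_{5} = v_{6}  ⟹  sig = ⟨2 | 1⟩
  • {1,9}:  v_{1} + v_{9} = v_{2}  ⟹  sig = ⟨2 | 1⟩
  • {2,3}:  v_{2} + v_{3} = v_{1}  ⟹  sig = ⟨2 | 1⟩
  • {2,8}:  v_{2} + v_{8} = v_{9}  ⟹  sig = ⟨2 | 1⟩
  • {4,5}:  v_{4} + v_{5} = v_{9}  ⟹  sig = ⟨2 | 1⟩
  • {4,6}:  v_{4} + v_{6} = v_{2}  ⟹  sig = ⟨2 | 1⟩
  • {6,7}:  v_{6} + v_{7} = v_{4}  ⟹  sig = ⟨2 | 1⟩
  • {6,8}:  v_{6} + v_{8} = v_{5}  ⟹  sig = ⟨2 | 1⟩
  • {2,5}:  v_{2} + v_{5} = v_{6} + v_{9}  ⟹  sig = ⟨2 | 1 1⟩
  • {3,4}:  v_{3} + v_{4} = v_{0} + v_{1}  ⟹  sig = ⟨2 | 1 1⟩
  • {4,8}:  v_{4} + v_{8} = v_{0} + v_{9}  ⟹  sig = ⟨2 | 1 1⟩
  • {5,7}:  v_{5} + v_{7} = v_{0} + v_{9}  ⟹  sig = ⟨2 | 1 1⟩
  • {3,7}:  v_{3} + v_{7} = 2·v_{0} + v_{1}  ⟹  sig = ⟨2 | 1 2⟩
  • {7,8}:  v_{7} + v_{8} = 2·v_{0} + v_{9}  ⟹  sig = ⟨2 | 1 2⟩
  • {2,7}:  v_{2} + v_{7} = 2·v_{4}  ⟹  sig = ⟨2 | 2⟩

Signatures (|P|; sorted positive RHS coefficients), sorted:
    ⟨2 | 0⟩
    ⟨2 | 0⟩
    ⟨2 | 0⟩
    ⟨2 | 1⟩
    ⟨2 | 1⟩
    ⟨2 | 1⟩
    ⟨2 | 1⟩
    ⟨2 | 1⟩
    ⟨2 | 1⟩
    ⟨2 | 1⟩
    ⟨2 | 1⟩
    ⟨2 | 1⟩
    ⟨2 | 1⟩
    ⟨2 | 1⟩
    ⟨2 | 1 1⟩
    ⟨2 | 1 1⟩
    ⟨2 | 1 1⟩
    ⟨2 | 1 1⟩
    ⟨2 | 1 2⟩
    ⟨2 | 1 2⟩
    ⟨2 | 2⟩


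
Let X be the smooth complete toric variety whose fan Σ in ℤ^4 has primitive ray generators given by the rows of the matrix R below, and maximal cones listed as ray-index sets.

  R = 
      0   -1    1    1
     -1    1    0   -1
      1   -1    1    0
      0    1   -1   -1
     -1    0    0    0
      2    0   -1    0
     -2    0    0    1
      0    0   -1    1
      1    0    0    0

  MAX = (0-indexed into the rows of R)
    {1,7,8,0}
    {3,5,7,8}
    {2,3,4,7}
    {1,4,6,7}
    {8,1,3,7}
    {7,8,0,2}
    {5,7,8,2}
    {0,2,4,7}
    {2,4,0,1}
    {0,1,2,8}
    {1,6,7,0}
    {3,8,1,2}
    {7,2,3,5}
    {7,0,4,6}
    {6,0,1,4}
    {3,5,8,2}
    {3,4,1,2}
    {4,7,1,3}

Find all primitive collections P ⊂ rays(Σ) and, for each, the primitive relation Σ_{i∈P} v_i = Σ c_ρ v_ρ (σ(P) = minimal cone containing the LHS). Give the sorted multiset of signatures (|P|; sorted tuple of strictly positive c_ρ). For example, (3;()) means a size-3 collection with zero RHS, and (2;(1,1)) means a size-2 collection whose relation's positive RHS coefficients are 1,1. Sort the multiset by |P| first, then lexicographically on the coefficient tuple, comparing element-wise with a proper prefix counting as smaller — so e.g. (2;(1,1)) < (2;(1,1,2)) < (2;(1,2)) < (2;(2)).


|primitive collections| = 12. Relations:

  • {0,3}:  v_{0} + v_{3} = 0  so sig = (2;())
  • {4,8}:  v_{4} + v_{8} = 0  so sig = (2;())
  • {5,6}:  v_{5} + v_{6} = v_{7}  so sig = (2;(1))
  • {1,5}:  v_{1} + v_{5} = v_{3} + v_{8}  so sig = (2;(1,1))
  • {2,6}:  v_{2} + v_{6} = v_{0} + v_{4}  so sig = (2;(1,1))
  • {0,5}:  v_{0} + v_{5} = v_{2} + v_{7} + v_{8}  so sig = (2;(1,1,1))
  • {3,6}:  v_{3} + v_{6} = v_{1} + v_{4} + v_{7}  so sig = (2;(1,1,1))
  • {4,5}:  v_{4} + v_{5} = v_{2} + v_{3} + v_{7}  so sig = (2;(1,1,1))
  • {6,8}:  v_{6} + v_{8} = v_{0} + v_{1} + v_{7}  so sig = (2;(1,1,1))
  • {1,2,7}:  v_{1} + v_{2} + v_{7} = 0  so sig = (3;())
  • {0,1,4,7}:  v_{0} + v_{1} + v_{4} + v_{7} = v_{6}  so sig = (4;(1))
  • {2,3,7,8}:  v_{2} + v_{3} + v_{7} + v_{8} = v_{5}  so sig = (4;(1))

so the primitive-relation signature multiset is
    (2;())
    (2;())
    (2;(1))
    (2;(1,1))
    (2;(1,1))
    (2;(1,1,1))
    (2;(1,1,1))
    (2;(1,1,1))
    (2;(1,1,1))
    (3;())
    (4;(1))
    (4;(1))


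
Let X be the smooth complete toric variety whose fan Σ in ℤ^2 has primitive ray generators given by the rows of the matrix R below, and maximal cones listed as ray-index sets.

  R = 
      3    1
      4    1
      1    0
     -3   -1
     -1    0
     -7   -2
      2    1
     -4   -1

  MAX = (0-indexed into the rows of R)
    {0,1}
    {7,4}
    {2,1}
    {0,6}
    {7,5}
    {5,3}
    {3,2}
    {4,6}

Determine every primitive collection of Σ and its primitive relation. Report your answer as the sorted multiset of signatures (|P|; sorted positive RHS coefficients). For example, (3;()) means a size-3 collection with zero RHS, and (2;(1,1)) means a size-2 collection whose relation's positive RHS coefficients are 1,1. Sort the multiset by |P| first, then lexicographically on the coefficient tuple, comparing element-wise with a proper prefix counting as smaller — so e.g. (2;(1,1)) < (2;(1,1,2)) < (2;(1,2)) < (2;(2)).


|primitive collections| = 20. Relations:

  P = {0,3}:  v_{0} + v_{3} = 0  →  sig = (2;())
  P = {1,7}:  v_{1} + v_{7} = 0  →  sig = (2;())
  P = {2,4}:  v_{2} + v_{4} = 0  →  sig = (2;())
  P = {0,2}:  v_{0} + v_{2} = v_{1}  →  sig = (2;(1))
  P = {0,4}:  v_{0} + v_{4} = v_{6}  →  sig = (2;(1))
  P = {0,5}:  v_{0} + v_{5} = v_{7}  →  sig = (2;(1))
  P = {0,7}:  v_{0} + v_{7} = v_{4}  →  sig = (2;(1))
  P = {1,3}:  v_{1} + v_{3} = v_{2}  →  sig = (2;(1))
  P = {1,4}:  v_{1} + v_{4} = v_{0}  →  sig = (2;(1))
  P = {1,5}:  v_{1} + v_{5} = v_{3}  →  sig = (2;(1))
  P = {2,6}:  v_{2} + v_{6} = v_{0}  →  sig = (2;(1))
  P = {2,7}:  v_{2} + v_{7} = v_{3}  →  sig = (2;(1))
  P = {3,4}:  v_{3} + v_{4} = v_{7}  →  sig = (2;(1))
  P = {3,6}:  v_{3} + v_{6} = v_{4}  →  sig = (2;(1))
  P = {3,7}:  v_{3} + v_{7} = v_{5}  →  sig = (2;(1))
  P = {5,6}:  v_{5} + v_{6} = v_{4} + v_{7}  →  sig = (2;(1,1))
  P = {1,6}:  v_{1} + v_{6} = 2·v_{0}  →  sig = (2;(2))
  P = {2,5}:  v_{2} + v_{5} = 2·v_{3}  →  sig = (2;(2))
  P = {4,5}:  v_{4} + v_{5} = 2·v_{7}  →  sig = (2;(2))
  P = {6,7}:  v_{6} + v_{7} = 2·v_{4}  →  sig = (2;(2))

Signatures (|P|; sorted positive RHS coefficients), sorted:
{ (2;()) ×3,  (2;(1)) ×12,  (2;(1,1)),  (2;(2)) ×4 }


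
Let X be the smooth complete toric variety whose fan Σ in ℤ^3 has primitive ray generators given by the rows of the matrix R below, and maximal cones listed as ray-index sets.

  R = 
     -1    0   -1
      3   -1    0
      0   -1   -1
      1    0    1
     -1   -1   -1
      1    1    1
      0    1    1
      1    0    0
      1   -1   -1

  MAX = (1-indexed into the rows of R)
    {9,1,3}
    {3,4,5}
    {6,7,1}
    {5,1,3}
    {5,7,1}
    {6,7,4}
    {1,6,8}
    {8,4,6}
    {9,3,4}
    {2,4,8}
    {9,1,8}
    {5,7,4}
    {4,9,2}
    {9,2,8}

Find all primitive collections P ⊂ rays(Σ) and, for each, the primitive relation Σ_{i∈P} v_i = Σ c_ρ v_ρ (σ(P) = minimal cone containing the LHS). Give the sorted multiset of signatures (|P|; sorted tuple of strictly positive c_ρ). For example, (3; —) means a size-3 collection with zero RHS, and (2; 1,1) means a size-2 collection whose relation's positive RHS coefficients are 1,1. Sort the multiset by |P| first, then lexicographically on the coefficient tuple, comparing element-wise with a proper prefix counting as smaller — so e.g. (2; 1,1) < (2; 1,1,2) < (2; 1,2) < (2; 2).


The 16 primitive collections of Σ (r=9, n=3):

  {1,4}:  v_{1} + v_{4} = 0 ; sig = (2; —)
  {3,7}:  v_{3} + v_{7} = 0 ; sig = (2; —)
  {5,6}:  v_{5} + v_{6} = 0 ; sig = (2; —)
  {3,6}:  v_{3} + v_{6} = v_{8} ; sig = (2; 1)
  {3,8}:  v_{3} + v_{8} = v_{9} ; sig = (2; 1)
  {5,8}:  v_{5} + v_{8} = v_{3} ; sig = (2; 1)
  {7,8}:  v_{7} + v_{8} = v_{6} ; sig = (2; 1)
  {7,9}:  v_{7} + v_{9} = v_{8} ; sig = (2; 1)
  {1,2}:  v_{1} + v_{2} = v_{8} + v_{9} ; sig = (2; 1,1)
  {2,5}:  v_{2} + v_{5} = v_{3} + v_{4} + v_{9} ; sig = (2; 1,1,1)
  {2,3}:  v_{2} + v_{3} = v_{4} + 2·v_{9} ; sig = (2; 1,2)
  {2,7}:  v_{2} + v_{7} = v_{4} + 2·v_{8} ; sig = (2; 1,2)
  {2,6}:  v_{2} + v_{6} = v_{4} + 3·v_{8} ; sig = (2; 1,3)
  {5,9}:  v_{5} + v_{9} = 2·v_{3} ; sig = (2; 2)
  {6,9}:  v_{6} + v_{9} = 2·v_{8} ; sig = (2; 2)
  {4,8,9}:  v_{4} + v_{8} + v_{9} = v_{2} ; sig = (3; 1)

Sorted signature multiset PRS(X):
{ (2; —) ×3,  (2; 1) ×5,  (2; 1,1),  (2; 1,1,1),  (2; 1,2) ×2,  (2; 1,3),  (2; 2) ×2,  (3; 1) }


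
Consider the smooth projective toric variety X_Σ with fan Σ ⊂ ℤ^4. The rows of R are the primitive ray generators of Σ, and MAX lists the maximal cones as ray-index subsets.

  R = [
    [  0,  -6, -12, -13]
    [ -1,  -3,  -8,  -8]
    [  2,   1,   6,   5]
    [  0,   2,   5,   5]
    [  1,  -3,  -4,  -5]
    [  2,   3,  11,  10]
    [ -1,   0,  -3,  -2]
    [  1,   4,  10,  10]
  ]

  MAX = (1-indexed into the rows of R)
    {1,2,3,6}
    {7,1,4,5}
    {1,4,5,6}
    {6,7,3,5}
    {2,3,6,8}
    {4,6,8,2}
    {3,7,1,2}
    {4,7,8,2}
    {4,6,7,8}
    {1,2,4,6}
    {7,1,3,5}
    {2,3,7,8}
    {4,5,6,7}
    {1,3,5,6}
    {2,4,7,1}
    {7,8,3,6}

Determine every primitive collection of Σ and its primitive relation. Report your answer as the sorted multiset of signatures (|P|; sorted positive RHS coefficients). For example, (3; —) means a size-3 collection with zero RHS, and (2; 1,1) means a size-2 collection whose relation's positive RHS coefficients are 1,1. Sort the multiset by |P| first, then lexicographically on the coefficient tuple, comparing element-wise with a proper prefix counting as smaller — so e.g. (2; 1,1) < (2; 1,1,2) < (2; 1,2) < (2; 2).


6 collections generate NE(X_Σ); each relation:

  {2,5}:  v_{2} + v_{5} = v_{1}  →  sig = (2; 1)
  {3,4}:  v_{3} + v_{4} = v_{6}  →  sig = (2; 1)
  {5,8}:  v_{5} + v_{8} = v_{3}  →  sig = (2; 1)
  {1,8}:  v_{1} + v_{8} = v_{2} + v_{3}  →  sig = (2; 1,1)
  {2,6,7}:  v_{2} + v_{6} + v_{7} = 0  →  sig = (3; —)
  {1,6,7}:  v_{1} + v_{6} + v_{7} = v_{5}  →  sig = (3; 1)

Signatures (|P|; sorted positive RHS coefficients), sorted:
    |P|=2: 4 collections, coeffs (1), (1), (1), (1,1)
    |P|=3: 2 collections, coeffs (), (1)


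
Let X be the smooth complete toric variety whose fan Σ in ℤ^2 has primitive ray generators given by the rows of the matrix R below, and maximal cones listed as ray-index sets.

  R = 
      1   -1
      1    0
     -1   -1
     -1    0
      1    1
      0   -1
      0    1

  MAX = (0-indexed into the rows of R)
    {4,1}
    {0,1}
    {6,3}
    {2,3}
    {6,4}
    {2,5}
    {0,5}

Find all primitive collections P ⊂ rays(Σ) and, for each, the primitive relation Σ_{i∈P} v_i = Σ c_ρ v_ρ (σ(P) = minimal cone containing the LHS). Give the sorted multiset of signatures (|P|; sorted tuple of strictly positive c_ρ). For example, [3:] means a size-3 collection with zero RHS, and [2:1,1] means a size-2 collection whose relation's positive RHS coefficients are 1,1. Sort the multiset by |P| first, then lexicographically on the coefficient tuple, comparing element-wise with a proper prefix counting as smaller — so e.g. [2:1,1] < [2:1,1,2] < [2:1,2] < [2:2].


14 collections generate NE(X_Σ); each relation:

  • {1,3}:  v_{1} + v_{3} = 0  so sig = [2:]
  • {2,4}:  v_{2} + v_{4} = 0  so sig = [2:]
  • {5,6}:  v_{5} + v_{6} = 0  so sig = [2:]
  • {0,3}:  v_{0} + v_{3} = v_{5}  so sig = [2:1]
  • {0,6}:  v_{0} + v_{6} = v_{1}  so sig = [2:1]
  • {1,2}:  v_{1} + v_{2} = v_{5}  so sig = [2:1]
  • {1,5}:  v_{1} + v_{5} = v_{0}  so sig = [2:1]
  • {1,6}:  v_{1} + v_{6} = v_{4}  so sig = [2:1]
  • {2,6}:  v_{2} + v_{6} = v_{3}  so sig = [2:1]
  • {3,4}:  v_{3} + v_{4} = v_{6}  so sig = [2:1]
  • {3,5}:  v_{3} + v_{5} = v_{2}  so sig = [2:1]
  • {4,5}:  v_{4} + v_{5} = v_{1}  so sig = [2:1]
  • {0,2}:  v_{0} + v_{2} = 2·v_{5}  so sig = [2:2]
  • {0,4}:  v_{0} + v_{4} = 2·v_{1}  so sig = [2:2]

so the primitive-relation signature multiset is
    [2:]
    [2:]
    [2:]
    [2:1]
    [2:1]
    [2:1]
    [2:1]
    [2:1]
    [2:1]
    [2:1]
    [2:1]
    [2:1]
    [2:2]
    [2:2]


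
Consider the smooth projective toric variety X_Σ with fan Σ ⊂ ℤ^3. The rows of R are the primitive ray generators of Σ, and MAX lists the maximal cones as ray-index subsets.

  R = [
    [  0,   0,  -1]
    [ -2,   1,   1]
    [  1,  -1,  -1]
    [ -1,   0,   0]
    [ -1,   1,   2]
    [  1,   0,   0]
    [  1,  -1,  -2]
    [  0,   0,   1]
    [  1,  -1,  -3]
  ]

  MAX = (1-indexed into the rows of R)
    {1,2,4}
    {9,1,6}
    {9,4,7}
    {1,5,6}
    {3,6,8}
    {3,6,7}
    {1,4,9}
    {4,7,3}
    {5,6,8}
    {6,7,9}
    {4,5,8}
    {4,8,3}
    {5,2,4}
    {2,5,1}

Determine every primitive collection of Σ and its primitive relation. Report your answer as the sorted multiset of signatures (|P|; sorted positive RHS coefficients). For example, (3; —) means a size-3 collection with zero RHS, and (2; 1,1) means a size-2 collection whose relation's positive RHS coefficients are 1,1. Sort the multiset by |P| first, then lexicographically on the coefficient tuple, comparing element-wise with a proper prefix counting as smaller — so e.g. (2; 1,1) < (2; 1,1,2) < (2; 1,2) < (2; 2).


Σ has 16 primitive collections:

  P = {1,8}:  v_{1} + v_{8} = 0  →  sig = (2; —)
  P = {4,6}:  v_{4} + v_{6} = 0  →  sig = (2; —)
  P = {5,7}:  v_{5} + v_{7} = 0  →  sig = (2; —)
  P = {1,3}:  v_{1} + v_{3} = v_{7}  →  sig = (2; 1)
  P = {1,7}:  v_{1} + v_{7} = v_{9}  →  sig = (2; 1)
  P = {2,3}:  v_{2} + v_{3} = v_{4}  →  sig = (2; 1)
  P = {3,5}:  v_{3} + v_{5} = v_{8}  →  sig = (2; 1)
  P = {5,9}:  v_{5} + v_{9} = v_{1}  →  sig = (2; 1)
  P = {7,8}:  v_{7} + v_{8} = v_{3}  →  sig = (2; 1)
  P = {8,9}:  v_{8} + v_{9} = v_{7}  →  sig = (2; 1)
  P = {2,6}:  v_{2} + v_{6} = v_{1} + v_{5}  →  sig = (2; 1,1)
  P = {2,7}:  v_{2} + v_{7} = v_{1} + v_{4}  →  sig = (2; 1,1)
  P = {2,8}:  v_{2} + v_{8} = v_{4} + v_{5}  →  sig = (2; 1,1)
  P = {2,9}:  v_{2} + v_{9} = 2·v_{1} + v_{4}  →  sig = (2; 1,2)
  P = {3,9}:  v_{3} + v_{9} = 2·v_{7}  →  sig = (2; 2)
  P = {1,4,5}:  v_{1} + v_{4} + v_{5} = v_{2}  →  sig = (3; 1)

Signatures (|P|; sorted positive RHS coefficients), sorted:
[(2; —), (2; —), (2; —), (2; 1), (2; 1), (2; 1), (2; 1), (2; 1), (2; 1), (2; 1), (2; 1,1), (2; 1,1), (2; 1,1), (2; 1,2), (2; 2), (3; 1)]


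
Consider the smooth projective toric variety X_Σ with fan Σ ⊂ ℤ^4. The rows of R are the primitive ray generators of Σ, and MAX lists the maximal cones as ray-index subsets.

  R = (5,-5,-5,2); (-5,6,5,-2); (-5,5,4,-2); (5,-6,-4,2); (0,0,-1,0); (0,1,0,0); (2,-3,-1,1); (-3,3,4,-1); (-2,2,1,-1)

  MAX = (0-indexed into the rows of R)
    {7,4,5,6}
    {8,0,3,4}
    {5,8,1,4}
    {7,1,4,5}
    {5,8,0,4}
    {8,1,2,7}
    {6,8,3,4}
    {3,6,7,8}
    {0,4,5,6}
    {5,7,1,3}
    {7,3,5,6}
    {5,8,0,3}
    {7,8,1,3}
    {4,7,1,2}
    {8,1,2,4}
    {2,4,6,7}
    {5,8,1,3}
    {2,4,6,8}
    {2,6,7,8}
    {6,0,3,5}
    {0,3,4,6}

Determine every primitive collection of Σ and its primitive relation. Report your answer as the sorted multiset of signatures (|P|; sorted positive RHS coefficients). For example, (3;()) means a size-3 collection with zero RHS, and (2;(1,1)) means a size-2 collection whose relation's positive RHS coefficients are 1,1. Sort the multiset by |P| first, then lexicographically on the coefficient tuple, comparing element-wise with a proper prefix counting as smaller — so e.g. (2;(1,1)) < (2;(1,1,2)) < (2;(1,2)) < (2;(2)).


The 13 primitive collections of Σ (r=9, n=4):

  {0,1}:  v_{0} + v_{1} = v_{5}  →  sig = (2;(1))
  {0,2}:  v_{0} + v_{2} = v_{4}  →  sig = (2;(1))
  {1,6}:  v_{1} + v_{6} = v_{7}  →  sig = (2;(1))
  {0,7}:  v_{0} + v_{7} = v_{5} + v_{6}  →  sig = (2;(1,1))
  {2,3}:  v_{2} + v_{3} = v_{6} + v_{8}  →  sig = (2;(1,1))
  {2,5}:  v_{2} + v_{5} = v_{1} + v_{4}  →  sig = (2;(1,1))
  {1,3,4}:  v_{1} + v_{3} + v_{4} = 0  →  sig = (3;())
  {5,6,8}:  v_{5} + v_{6} + v_{8} = 0  →  sig = (3;())
  {3,4,5}:  v_{3} + v_{4} + v_{5} = v_{0}  →  sig = (3;(1))
  {3,4,7}:  v_{3} + v_{4} + v_{7} = v_{6}  →  sig = (3;(1))
  {4,7,8}:  v_{4} + v_{7} + v_{8} = v_{2}  →  sig = (3;(1))
  {5,7,8}:  v_{5} + v_{7} + v_{8} = v_{1}  →  sig = (3;(1))
  {0,6,8}:  v_{0} + v_{6} + v_{8} = v_{3} + v_{4}  →  sig = (3;(1,1))

Sorted signature multiset PRS(X):
    (2;(1))
    (2;(1))
    (2;(1))
    (2;(1,1))
    (2;(1,1))
    (2;(1,1))
    (3;())
    (3;())
    (3;(1))
    (3;(1))
    (3;(1))
    (3;(1))
    (3;(1,1))


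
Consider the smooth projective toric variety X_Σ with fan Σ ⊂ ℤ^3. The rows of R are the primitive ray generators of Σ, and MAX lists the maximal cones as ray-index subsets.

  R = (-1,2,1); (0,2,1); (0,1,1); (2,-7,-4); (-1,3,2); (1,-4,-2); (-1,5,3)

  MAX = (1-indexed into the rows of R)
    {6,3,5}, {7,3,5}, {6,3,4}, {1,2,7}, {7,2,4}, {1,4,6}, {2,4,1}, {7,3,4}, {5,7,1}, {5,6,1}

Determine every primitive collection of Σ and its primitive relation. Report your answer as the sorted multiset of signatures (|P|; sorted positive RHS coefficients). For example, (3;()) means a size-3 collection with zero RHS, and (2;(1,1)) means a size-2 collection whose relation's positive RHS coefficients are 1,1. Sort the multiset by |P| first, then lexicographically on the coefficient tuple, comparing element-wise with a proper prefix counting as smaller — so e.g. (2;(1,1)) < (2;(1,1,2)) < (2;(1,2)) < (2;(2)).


|primitive collections| = 7. Relations:

  P = {1,3}:  v_{1} + v_{3} = v_{5}  so sig = (2;(1))
  P = {2,5}:  v_{2} + v_{5} = v_{7}  so sig = (2;(1))
  P = {4,5}:  v_{4} + v_{5} = v_{6}  so sig = (2;(1))
  P = {6,7}:  v_{6} + v_{7} = v_{3}  so sig = (2;(1))
  P = {2,6}:  v_{2} + v_{6} = v_{4} + v_{7}  so sig = (2;(1,1))
  P = {2,3}:  v_{2} + v_{3} = v_{4} + 2·v_{7}  so sig = (2;(1,2))
  P = {1,4,7}:  v_{1} + v_{4} + v_{7} = 0  so sig = (3;())

Sorted signature multiset PRS(X):
    (2;(1))
    (2;(1))
    (2;(1))
    (2;(1))
    (2;(1,1))
    (2;(1,2))
    (3;())


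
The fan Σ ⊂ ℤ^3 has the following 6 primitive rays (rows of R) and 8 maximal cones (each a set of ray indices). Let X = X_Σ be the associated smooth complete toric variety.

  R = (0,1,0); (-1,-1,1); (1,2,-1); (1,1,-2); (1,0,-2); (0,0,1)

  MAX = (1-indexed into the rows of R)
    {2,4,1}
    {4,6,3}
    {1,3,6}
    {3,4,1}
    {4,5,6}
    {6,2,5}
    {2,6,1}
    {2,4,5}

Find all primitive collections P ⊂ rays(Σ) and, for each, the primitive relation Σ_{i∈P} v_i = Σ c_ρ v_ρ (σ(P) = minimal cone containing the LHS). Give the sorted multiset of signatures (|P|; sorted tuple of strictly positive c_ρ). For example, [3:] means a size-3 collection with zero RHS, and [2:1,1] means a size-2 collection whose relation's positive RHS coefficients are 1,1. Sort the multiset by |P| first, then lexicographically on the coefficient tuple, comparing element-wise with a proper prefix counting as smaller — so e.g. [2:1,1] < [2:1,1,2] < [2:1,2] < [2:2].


5 minimal non-faces of Δ(Σ) (on 6 rays):

  P={1,5}:  v_{1} + v_{5} = v_{4}  →  sig = [2:1]
  P={2,3}:  v_{2} + v_{3} = v_{1}  →  sig = [2:1]
  P={3,5}:  v_{3} + v_{5} = 2·v_{4} + v_{6}  →  sig = [2:1,2]
  P={2,4,6}:  v_{2} + v_{4} + v_{6} = 0  →  sig = [3:]
  P={1,4,6}:  v_{1} + v_{4} + v_{6} = v_{3}  →  sig = [3:1]

Signatures (|P|; sorted positive RHS coefficients), sorted:
[[2:1], [2:1], [2:1,2], [3:], [3:1]]


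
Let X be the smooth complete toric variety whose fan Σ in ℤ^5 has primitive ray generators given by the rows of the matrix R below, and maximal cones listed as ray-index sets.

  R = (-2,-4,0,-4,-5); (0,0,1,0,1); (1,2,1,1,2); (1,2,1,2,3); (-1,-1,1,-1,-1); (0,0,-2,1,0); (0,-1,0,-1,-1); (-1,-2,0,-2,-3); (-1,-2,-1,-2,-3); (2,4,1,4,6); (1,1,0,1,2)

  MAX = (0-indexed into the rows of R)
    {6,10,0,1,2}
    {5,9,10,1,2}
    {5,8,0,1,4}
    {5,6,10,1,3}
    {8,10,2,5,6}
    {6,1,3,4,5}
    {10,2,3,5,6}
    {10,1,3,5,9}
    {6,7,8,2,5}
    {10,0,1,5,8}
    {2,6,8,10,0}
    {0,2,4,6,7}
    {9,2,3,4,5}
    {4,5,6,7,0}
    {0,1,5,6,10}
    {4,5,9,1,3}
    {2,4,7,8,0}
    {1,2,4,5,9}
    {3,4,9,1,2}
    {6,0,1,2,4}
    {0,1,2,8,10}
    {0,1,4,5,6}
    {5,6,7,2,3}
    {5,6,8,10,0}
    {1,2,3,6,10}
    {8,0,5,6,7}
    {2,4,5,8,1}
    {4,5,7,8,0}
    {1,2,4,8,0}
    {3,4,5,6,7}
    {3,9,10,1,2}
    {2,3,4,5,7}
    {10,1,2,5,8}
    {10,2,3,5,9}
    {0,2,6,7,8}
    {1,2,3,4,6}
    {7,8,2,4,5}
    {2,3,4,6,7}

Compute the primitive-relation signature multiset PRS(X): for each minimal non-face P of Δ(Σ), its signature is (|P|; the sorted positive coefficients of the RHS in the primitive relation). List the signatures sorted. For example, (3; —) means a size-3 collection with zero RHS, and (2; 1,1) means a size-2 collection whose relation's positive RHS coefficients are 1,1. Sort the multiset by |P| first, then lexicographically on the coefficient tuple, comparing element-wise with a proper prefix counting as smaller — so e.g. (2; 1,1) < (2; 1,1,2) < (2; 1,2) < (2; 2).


Primitive collections (15):

  P={3,8}:  v_{3} + v_{8} = 0  →  sig = (2; —)
  P={0,9}:  v_{0} + v_{9} = v_{1}  →  sig = (2; 1)
  P={4,10}:  v_{4} + v_{10} = v_{1}  →  sig = (2; 1)
  P={7,9}:  v_{7} + v_{9} = v_{3}  →  sig = (2; 1)
  P={7,10}:  v_{7} + v_{10} = v_{6}  →  sig = (2; 1)
  P={0,3}:  v_{0} + v_{3} = v_{4} + v_{6}  →  sig = (2; 1,1)
  P={1,7}:  v_{1} + v_{7} = v_{4} + v_{6}  →  sig = (2; 1,1)
  P={6,9}:  v_{6} + v_{9} = v_{3} + v_{10}  →  sig = (2; 1,1)
  P={8,9}:  v_{8} + v_{9} = v_{1} + v_{2} + v_{5}  →  sig = (2; 1,1,1)
  P={0,2,5}:  v_{0} + v_{2} + v_{5} = v_{8}  →  sig = (3; 1)
  P={4,6,8}:  v_{4} + v_{6} + v_{8} = v_{0}  →  sig = (3; 1)
  P={1,6,8}:  v_{1} + v_{6} + v_{8} = v_{0} + v_{10}  →  sig = (3; 1,1)
  P={2,4,5,6}:  v_{2} + v_{4} + v_{5} + v_{6} = 0  →  sig = (4; —)
  P={1,2,3,5}:  v_{1} + v_{2} + v_{3} + v_{5} = v_{9}  →  sig = (4; 1)
  P={1,2,5,6}:  v_{1} + v_{2} + v_{5} + v_{6} = v_{10}  →  sig = (4; 1)

Signatures (|P|; sorted positive RHS coefficients), sorted:
    |P|=2: 9 collections, coeffs (), (1), (1), (1), (1), (1,1), (1,1), (1,1), (1,1,1)
    |P|=3: 3 collections, coeffs (1), (1), (1,1)
    |P|=4: 3 collections, coeffs (), (1), (1)


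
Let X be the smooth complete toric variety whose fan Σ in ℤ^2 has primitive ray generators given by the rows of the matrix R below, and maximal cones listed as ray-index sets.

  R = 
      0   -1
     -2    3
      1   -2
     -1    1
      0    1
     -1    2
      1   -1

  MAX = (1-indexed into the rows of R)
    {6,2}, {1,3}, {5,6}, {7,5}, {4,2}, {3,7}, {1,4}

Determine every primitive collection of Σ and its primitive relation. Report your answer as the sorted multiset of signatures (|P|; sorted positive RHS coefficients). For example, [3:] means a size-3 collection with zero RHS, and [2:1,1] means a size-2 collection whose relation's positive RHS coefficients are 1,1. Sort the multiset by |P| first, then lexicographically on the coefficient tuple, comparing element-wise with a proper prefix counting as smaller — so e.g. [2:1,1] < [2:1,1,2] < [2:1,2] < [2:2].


14 minimal non-faces of Δ(Σ) (on 7 rays):

  P = {1,5}:  v_{1} + v_{5} = 0  →  sig = [2:]
  P = {3,6}:  v_{3} + v_{6} = 0  →  sig = [2:]
  P = {4,7}:  v_{4} + v_{7} = 0  →  sig = [2:]
  P = {1,6}:  v_{1} + v_{6} = v_{4}  →  sig = [2:1]
  P = {1,7}:  v_{1} + v_{7} = v_{3}  →  sig = [2:1]
  P = {2,3}:  v_{2} + v_{3} = v_{4}  →  sig = [2:1]
  P = {2,7}:  v_{2} + v_{7} = v_{6}  →  sig = [2:1]
  P = {3,4}:  v_{3} + v_{4} = v_{1}  →  sig = [2:1]
  P = {3,5}:  v_{3} + v_{5} = v_{7}  →  sig = [2:1]
  P = {4,5}:  v_{4} + v_{5} = v_{6}  →  sig = [2:1]
  P = {4,6}:  v_{4} + v_{6} = v_{2}  →  sig = [2:1]
  P = {6,7}:  v_{6} + v_{7} = v_{5}  →  sig = [2:1]
  P = {1,2}:  v_{1} + v_{2} = 2·v_{4}  →  sig = [2:2]
  P = {2,5}:  v_{2} + v_{5} = 2·v_{6}  →  sig = [2:2]

Sorted signature multiset PRS(X):
    [2:]
    [2:]
    [2:]
    [2:1]
    [2:1]
    [2:1]
    [2:1]
    [2:1]
    [2:1]
    [2:1]
    [2:1]
    [2:1]
    [2:2]
    [2:2]


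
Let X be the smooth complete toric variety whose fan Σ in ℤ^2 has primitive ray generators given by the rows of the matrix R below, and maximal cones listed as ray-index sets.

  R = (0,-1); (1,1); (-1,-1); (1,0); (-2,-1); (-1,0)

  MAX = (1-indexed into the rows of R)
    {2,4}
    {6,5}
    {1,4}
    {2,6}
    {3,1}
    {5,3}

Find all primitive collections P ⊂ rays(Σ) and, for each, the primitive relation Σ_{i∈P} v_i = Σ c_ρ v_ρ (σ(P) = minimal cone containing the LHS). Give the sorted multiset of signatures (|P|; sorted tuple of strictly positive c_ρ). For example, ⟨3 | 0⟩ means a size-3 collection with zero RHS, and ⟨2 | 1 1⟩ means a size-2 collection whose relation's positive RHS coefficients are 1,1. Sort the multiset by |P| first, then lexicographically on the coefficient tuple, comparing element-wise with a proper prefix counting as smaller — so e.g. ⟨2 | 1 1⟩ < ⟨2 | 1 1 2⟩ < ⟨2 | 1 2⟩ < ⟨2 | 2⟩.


Δ(Σ) — 6 vertices, 9 min non-faces:

  • {2,3}:  v_{2} + v_{3} = 0  →  sig = ⟨2 | 0⟩
  • {4,6}:  v_{4} + v_{6} = 0  →  sig = ⟨2 | 0⟩
  • {1,2}:  v_{1} + v_{2} = v_{4}  →  sig = ⟨2 | 1⟩
  • {1,6}:  v_{1} + v_{6} = v_{3}  →  sig = ⟨2 | 1⟩
  • {2,5}:  v_{2} + v_{5} = v_{6}  →  sig = ⟨2 | 1⟩
  • {3,4}:  v_{3} + v_{4} = v_{1}  →  sig = ⟨2 | 1⟩
  • {3,6}:  v_{3} + v_{6} = v_{5}  →  sig = ⟨2 | 1⟩
  • {4,5}:  v_{4} + v_{5} = v_{3}  →  sig = ⟨2 | 1⟩
  • {1,5}:  v_{1} + v_{5} = 2·v_{3}  →  sig = ⟨2 | 2⟩

Signatures (|P|; sorted positive RHS coefficients), sorted:
    |P|=2: 9 collections, coeffs (), (), (1), (1), (1), (1), (1), (1), (2)


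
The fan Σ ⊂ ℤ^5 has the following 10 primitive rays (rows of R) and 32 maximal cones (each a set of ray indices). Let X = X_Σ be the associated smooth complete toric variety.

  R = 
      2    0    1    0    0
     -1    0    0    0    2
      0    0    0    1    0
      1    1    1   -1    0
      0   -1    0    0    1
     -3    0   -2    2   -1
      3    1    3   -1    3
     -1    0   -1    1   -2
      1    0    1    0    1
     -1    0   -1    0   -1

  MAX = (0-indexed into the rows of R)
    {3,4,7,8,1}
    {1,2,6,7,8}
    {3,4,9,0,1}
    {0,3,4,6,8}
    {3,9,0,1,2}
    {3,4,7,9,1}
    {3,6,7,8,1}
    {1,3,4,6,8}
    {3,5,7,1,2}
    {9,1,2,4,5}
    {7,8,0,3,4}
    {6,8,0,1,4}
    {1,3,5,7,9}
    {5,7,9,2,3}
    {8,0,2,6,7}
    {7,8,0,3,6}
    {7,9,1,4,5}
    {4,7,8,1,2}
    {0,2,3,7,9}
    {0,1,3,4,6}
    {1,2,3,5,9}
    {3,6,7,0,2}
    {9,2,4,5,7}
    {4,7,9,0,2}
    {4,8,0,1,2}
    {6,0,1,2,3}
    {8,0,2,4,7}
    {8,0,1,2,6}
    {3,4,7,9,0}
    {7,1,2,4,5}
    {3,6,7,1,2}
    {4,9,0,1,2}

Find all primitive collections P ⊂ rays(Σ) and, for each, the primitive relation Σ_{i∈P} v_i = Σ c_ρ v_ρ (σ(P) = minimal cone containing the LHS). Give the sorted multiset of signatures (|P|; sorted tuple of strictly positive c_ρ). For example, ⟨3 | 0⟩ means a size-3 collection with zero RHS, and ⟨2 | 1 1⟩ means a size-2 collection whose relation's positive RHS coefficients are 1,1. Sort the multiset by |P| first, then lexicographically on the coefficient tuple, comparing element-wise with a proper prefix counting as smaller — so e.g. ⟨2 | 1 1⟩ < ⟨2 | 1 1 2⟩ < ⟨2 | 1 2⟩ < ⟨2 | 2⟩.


Minimal non-faces — 13 found among 10 rays, 32 max cones:

  {8,9}:  v_{8} + v_{9} = 0  →  sig = ⟨2 | 0⟩
  {5,8}:  v_{5} + v_{8} = v_{1} + v_{2} + v_{7}  →  sig = ⟨2 | 1 1 1⟩
  {6,9}:  v_{6} + v_{9} = v_{0} + v_{1} + v_{3}  →  sig = ⟨2 | 1 1 1⟩
  {5,6}:  v_{5} + v_{6} = v_{1} + 2·v_{2} + v_{3}  →  sig = ⟨2 | 1 1 2⟩
  {0,5}:  v_{0} + v_{5} = 2·v_{2} + v_{9}  →  sig = ⟨2 | 1 2⟩
  {0,1,7}:  v_{0} + v_{1} + v_{7} = v_{2}  →  sig = ⟨3 | 1⟩
  {2,3,4}:  v_{2} + v_{3} + v_{4} = v_{8}  →  sig = ⟨3 | 1⟩
  {2,3,8}:  v_{2} + v_{3} + v_{8} = v_{6} + v_{7}  →  sig = ⟨3 | 1 1⟩
  {3,4,5}:  v_{3} + v_{4} + v_{5} = v_{1} + v_{7}  →  sig = ⟨3 | 1 1⟩
  {2,4,6}:  v_{2} + v_{4} + v_{6} = v_{0} + v_{1} + 2·v_{8}  →  sig = ⟨3 | 1 1 2⟩
  {4,6,7}:  v_{4} + v_{6} + v_{7} = 2·v_{8}  →  sig = ⟨3 | 2⟩
  {0,1,3,8}:  v_{0} + v_{1} + v_{3} + v_{8} = v_{6}  →  sig = ⟨4 | 1⟩
  {1,2,7,9}:  v_{1} + v_{2} + v_{7} + v_{9} = v_{5}  →  sig = ⟨4 | 1⟩

Signatures (|P|; sorted positive RHS coefficients), sorted:
    |P|=2: 5 collections, coeffs (), (1,1,1), (1,1,1), (1,1,2), (1,2)
    |P|=3: 6 collections, coeffs (1), (1), (1,1), (1,1), (1,1,2), (2)
    |P|=4: 2 collections, coeffs (1), (1)


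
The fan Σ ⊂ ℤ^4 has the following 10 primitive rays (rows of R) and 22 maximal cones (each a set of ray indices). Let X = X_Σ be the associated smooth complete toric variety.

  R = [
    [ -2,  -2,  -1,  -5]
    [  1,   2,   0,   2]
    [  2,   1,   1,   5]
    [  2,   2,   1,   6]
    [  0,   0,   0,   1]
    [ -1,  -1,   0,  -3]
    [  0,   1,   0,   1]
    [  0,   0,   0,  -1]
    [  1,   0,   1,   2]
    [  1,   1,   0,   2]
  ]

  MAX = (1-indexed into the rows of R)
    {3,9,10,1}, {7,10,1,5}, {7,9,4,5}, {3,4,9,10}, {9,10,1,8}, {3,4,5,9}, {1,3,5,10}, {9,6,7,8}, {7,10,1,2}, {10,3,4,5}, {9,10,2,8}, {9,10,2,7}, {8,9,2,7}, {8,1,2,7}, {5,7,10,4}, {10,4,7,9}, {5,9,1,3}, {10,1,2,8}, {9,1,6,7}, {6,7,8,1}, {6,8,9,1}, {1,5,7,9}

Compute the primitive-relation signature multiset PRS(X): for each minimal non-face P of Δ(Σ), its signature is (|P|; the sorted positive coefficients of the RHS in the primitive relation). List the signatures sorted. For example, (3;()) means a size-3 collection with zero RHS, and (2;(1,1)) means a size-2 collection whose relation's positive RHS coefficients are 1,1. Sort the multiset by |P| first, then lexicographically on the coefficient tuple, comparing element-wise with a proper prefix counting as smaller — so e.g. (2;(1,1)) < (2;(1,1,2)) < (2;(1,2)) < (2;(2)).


|primitive collections| = 18. Relations:

  P = {5,8}:  v_{5} + v_{8} = 0  →  sig = (2;())
  P = {1,4}:  v_{1} + v_{4} = v_{5}  →  sig = (2;(1))
  P = {3,6}:  v_{3} + v_{6} = v_{9}  →  sig = (2;(1))
  P = {3,7}:  v_{3} + v_{7} = v_{4}  →  sig = (2;(1))
  P = {6,10}:  v_{6} + v_{10} = v_{8}  →  sig = (2;(1))
  P = {2,5}:  v_{2} + v_{5} = v_{7} + v_{10}  →  sig = (2;(1,1))
  P = {3,8}:  v_{3} + v_{8} = v_{9} + v_{10}  →  sig = (2;(1,1))
  P = {4,6}:  v_{4} + v_{6} = v_{7} + v_{9}  →  sig = (2;(1,1))
  P = {4,8}:  v_{4} + v_{8} = v_{7} + v_{9} + v_{10}  →  sig = (2;(1,1,1))
  P = {5,6}:  v_{5} + v_{6} = v_{1} + v_{7} + v_{9}  →  sig = (2;(1,1,1))
  P = {2,3}:  v_{2} + v_{3} = v_{7} + v_{9} + 2·v_{10}  →  sig = (2;(1,1,2))
  P = {2,6}:  v_{2} + v_{6} = v_{7} + 2·v_{8}  →  sig = (2;(1,2))
  P = {2,4}:  v_{2} + v_{4} = 2·v_{7} + v_{9} + 2·v_{10}  →  sig = (2;(1,2,2))
  P = {1,2,9}:  v_{1} + v_{2} + v_{9} = v_{8}  →  sig = (3;(1))
  P = {5,9,10}:  v_{5} + v_{9} + v_{10} = v_{3}  →  sig = (3;(1))
  P = {7,8,10}:  v_{7} + v_{8} + v_{10} = v_{2}  →  sig = (3;(1))
  P = {1,7,9,10}:  v_{1} + v_{7} + v_{9} + v_{10} = 0  →  sig = (4;())
  P = {1,7,8,9}:  v_{1} + v_{7} + v_{8} + v_{9} = v_{6}  →  sig = (4;(1))

Sorted signature multiset PRS(X):
[(2;()), (2;(1)), (2;(1)), (2;(1)), (2;(1)), (2;(1,1)), (2;(1,1)), (2;(1,1)), (2;(1,1,1)), (2;(1,1,1)), (2;(1,1,2)), (2;(1,2)), (2;(1,2,2)), (3;(1)), (3;(1)), (3;(1)), (4;()), (4;(1))]
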